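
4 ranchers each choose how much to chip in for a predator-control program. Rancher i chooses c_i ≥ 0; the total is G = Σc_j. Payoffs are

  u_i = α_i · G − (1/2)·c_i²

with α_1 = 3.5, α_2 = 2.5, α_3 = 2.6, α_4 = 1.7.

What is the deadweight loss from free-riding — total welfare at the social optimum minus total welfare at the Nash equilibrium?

120.165

Rancher i's FOC: ∂u_i/∂c_i = α_i − c_i = 0, so c_i* = α_i.
NE contributions = (3.5, 2.5, 2.6, 1.7); G = 10.3.
W^NE = (Σα)·G − ½Σα_i² = 10.3² − ½·28.15 = 92.015.
Planner sets c_i = Σα_j = 10.3 for every i, so G^SO = 4·10.3 = 41.2.
W^SO = (Σα)·G^SO − ½·4·(Σα)² = (4/2)·10.3² = 212.18.
Deadweight loss = W^SO − W^NE = 120.165.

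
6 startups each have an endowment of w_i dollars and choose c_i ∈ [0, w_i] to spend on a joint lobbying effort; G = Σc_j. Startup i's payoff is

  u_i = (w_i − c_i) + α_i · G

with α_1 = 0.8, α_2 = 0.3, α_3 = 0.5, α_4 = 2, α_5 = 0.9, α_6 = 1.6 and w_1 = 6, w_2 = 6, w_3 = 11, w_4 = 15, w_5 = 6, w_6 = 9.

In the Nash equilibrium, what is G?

∂u_i/∂c_i = α_i − 1, so startup i contributes w_i if α_i > 1, else 0.
α_i > 1 for i ∈ {4, 6}; NE contributions (0, 0, 0, 15, 0, 9), G = 24.

24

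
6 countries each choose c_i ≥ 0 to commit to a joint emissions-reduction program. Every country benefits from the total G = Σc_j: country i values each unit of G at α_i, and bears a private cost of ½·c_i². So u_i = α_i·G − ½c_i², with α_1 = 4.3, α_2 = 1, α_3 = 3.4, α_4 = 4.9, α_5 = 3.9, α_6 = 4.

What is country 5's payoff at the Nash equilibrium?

76.245

Country i's FOC: ∂u_i/∂c_i = α_i − c_i = 0, so c_i* = α_i.
NE contributions = (4.3, 1, 3.4, 4.9, 3.9, 4); G = 21.5.
u_5 = α_5·G − ½·(c_5)² = 3.9·21.5 − ½·3.9² = 76.245.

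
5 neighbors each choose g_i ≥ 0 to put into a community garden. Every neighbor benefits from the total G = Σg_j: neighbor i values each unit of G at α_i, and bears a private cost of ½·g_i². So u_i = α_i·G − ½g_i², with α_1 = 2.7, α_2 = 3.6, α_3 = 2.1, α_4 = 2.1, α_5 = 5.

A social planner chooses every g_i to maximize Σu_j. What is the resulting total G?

Planner FOC: ∂(Σu_j)/∂g_i = (Σα_j) − g_i = 0, so g_i^SO = Σα_j = 15.5 for every i; G^SO = 77.5.

77.5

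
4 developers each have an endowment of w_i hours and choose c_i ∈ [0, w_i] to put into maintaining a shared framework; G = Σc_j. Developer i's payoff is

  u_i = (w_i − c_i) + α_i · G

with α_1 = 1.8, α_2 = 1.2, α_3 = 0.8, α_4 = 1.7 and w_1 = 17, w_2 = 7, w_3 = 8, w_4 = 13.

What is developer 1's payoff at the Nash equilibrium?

∂u_i/∂c_i = α_i − 1, so developer i contributes w_i if α_i > 1, else 0.
α_i > 1 for i ∈ {1, 2, 4}; NE contributions (17, 7, 0, 13), G = 37.
u_1 = (17 − 17) + 1.8·37 = 66.6.

66.6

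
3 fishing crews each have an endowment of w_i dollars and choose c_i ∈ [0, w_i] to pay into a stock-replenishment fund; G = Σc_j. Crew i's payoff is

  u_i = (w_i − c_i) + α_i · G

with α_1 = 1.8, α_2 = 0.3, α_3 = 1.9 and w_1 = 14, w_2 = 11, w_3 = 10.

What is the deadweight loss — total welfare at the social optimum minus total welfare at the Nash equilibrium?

∂u_i/∂c_i = α_i − 1, so crew i contributes w_i if α_i > 1, else 0.
α_i > 1 for i ∈ {1, 3}; NE contributions (14, 0, 10), G = 24.
W^NE = Σw_i − G^NE + (Σα_i)·G^NE = 35 + 3·24 = 107.
Planner: ∂(Σu_j)/∂c_i = Σα_j − 1 = 3 > 0, so everyone contributes w_i; G^SO = 35, W^SO = 35 + 3·35 = 140.
Deadweight loss = 33.

33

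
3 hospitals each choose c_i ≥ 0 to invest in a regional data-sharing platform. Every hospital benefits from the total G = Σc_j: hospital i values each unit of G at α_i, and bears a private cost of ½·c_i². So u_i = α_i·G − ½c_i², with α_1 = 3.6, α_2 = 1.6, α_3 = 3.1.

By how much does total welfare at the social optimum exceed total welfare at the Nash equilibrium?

Hospital i's FOC: ∂u_i/∂c_i = α_i − c_i = 0, so c_i* = α_i.
NE contributions = (3.6, 1.6, 3.1); G = 8.3.
W^NE = (Σα)·G − ½Σα_i² = 8.3² − ½·25.13 = 56.325.
Planner sets c_i = Σα_j = 8.3 for every i, so G^SO = 3·8.3 = 24.9.
W^SO = (Σα)·G^SO − ½·3·(Σα)² = (3/2)·8.3² = 103.335.
Deadweight loss = W^SO − W^NE = 47.01.

47.01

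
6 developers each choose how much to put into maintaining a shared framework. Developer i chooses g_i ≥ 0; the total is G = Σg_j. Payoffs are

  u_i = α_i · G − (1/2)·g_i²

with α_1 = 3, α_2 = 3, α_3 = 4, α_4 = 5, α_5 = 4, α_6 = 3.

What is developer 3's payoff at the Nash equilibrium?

80

Developer i's FOC: ∂u_i/∂g_i = α_i − g_i = 0, so g_i* = α_i.
NE contributions = (3, 3, 4, 5, 4, 3); G = 22.
u_3 = α_3·G − ½·(g_3)² = 4·22 − ½·4² = 80.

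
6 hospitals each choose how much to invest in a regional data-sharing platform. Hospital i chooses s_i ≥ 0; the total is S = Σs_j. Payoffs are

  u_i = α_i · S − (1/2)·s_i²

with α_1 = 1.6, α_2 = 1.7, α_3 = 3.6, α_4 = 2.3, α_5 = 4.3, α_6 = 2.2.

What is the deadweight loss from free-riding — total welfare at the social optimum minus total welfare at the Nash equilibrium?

Hospital i's FOC: ∂u_i/∂s_i = α_i − s_i = 0, so s_i* = α_i.
NE contributions = (1.6, 1.7, 3.6, 2.3, 4.3, 2.2); S = 15.7.
W^NE = (Σα)·S − ½Σα_i² = 15.7² − ½·47.03 = 222.975.
Planner sets s_i = Σα_j = 15.7 for every i, so S^SO = 6·15.7 = 94.2.
W^SO = (Σα)·S^SO − ½·6·(Σα)² = (6/2)·15.7² = 739.47.
Deadweight loss = W^SO − W^NE = 516.495.

516.495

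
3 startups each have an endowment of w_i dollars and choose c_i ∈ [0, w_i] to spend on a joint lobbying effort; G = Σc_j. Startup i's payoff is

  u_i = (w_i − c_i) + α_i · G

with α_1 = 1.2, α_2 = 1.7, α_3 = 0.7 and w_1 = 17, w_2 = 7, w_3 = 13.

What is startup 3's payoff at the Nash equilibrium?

∂u_i/∂c_i = α_i − 1, so startup i contributes w_i if α_i > 1, else 0.
α_i > 1 for i ∈ {1, 2}; NE contributions (17, 7, 0), G = 24.
u_3 = (13 − 0) + 0.7·24 = 29.8.

29.8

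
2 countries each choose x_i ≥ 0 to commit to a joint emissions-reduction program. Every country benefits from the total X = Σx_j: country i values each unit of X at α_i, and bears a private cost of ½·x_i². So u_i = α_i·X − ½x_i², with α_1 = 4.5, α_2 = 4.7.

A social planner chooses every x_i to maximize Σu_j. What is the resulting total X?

18.4

Planner FOC: ∂(Σu_j)/∂x_i = (Σα_j) − x_i = 0, so x_i^SO = Σα_j = 9.2 for every i; X^SO = 18.4.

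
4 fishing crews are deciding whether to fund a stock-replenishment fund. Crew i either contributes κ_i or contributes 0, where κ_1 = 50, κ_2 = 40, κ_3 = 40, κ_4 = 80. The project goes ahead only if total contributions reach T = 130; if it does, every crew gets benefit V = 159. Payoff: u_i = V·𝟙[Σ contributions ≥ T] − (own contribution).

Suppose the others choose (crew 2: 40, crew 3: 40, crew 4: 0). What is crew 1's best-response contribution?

Others' total = 80. Contributing 50 brings total to 130 ≥ 130: gain V − κ_1 = 109.
Best response: 50.

50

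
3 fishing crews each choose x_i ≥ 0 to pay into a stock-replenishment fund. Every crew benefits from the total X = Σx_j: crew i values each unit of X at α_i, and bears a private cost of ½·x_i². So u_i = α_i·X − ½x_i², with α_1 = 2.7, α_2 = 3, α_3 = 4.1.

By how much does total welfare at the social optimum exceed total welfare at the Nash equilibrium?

Crew i's FOC: ∂u_i/∂x_i = α_i − x_i = 0, so x_i* = α_i.
NE contributions = (2.7, 3, 4.1); X = 9.8.
W^NE = (Σα)·X − ½Σα_i² = 9.8² − ½·33.1 = 79.49.
Planner sets x_i = Σα_j = 9.8 for every i, so X^SO = 3·9.8 = 29.4.
W^SO = (Σα)·X^SO − ½·3·(Σα)² = (3/2)·9.8² = 144.06.
Deadweight loss = W^SO − W^NE = 64.57.

64.57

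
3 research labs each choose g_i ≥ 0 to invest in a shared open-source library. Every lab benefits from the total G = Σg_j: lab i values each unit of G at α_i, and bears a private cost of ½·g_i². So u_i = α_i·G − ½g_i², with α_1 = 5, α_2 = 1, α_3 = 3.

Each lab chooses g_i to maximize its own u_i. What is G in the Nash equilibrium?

9

Lab i's FOC: ∂u_i/∂g_i = α_i − g_i = 0, so g_i* = α_i.
NE contributions = (5, 1, 3); G = 9.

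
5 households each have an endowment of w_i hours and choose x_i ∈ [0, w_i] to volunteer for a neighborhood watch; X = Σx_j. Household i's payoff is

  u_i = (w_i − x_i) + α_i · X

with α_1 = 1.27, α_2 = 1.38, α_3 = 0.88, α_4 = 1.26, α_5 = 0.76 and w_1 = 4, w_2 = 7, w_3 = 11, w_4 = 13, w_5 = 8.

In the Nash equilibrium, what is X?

24

∂u_i/∂x_i = α_i − 1, so household i contributes w_i if α_i > 1, else 0.
α_i > 1 for i ∈ {1, 2, 4}; NE contributions (4, 7, 0, 13, 0), X = 24.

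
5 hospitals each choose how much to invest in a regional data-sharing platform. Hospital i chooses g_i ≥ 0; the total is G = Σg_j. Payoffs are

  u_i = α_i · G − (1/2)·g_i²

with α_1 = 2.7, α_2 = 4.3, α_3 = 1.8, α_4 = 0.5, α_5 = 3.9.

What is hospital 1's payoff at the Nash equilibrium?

Hospital i's FOC: ∂u_i/∂g_i = α_i − g_i = 0, so g_i* = α_i.
NE contributions = (2.7, 4.3, 1.8, 0.5, 3.9); G = 13.2.
u_1 = α_1·G − ½·(g_1)² = 2.7·13.2 − ½·2.7² = 31.995.

31.995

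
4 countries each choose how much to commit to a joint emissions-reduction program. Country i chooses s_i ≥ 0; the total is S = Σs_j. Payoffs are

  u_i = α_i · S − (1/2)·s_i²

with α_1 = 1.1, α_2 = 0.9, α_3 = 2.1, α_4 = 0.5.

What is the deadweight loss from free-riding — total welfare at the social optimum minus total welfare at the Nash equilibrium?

24.5

Country i's FOC: ∂u_i/∂s_i = α_i − s_i = 0, so s_i* = α_i.
NE contributions = (1.1, 0.9, 2.1, 0.5); S = 4.6.
W^NE = (Σα)·S − ½Σα_i² = 4.6² − ½·6.68 = 17.82.
Planner sets s_i = Σα_j = 4.6 for every i, so S^SO = 4·4.6 = 18.4.
W^SO = (Σα)·S^SO − ½·4·(Σα)² = (4/2)·4.6² = 42.32.
Deadweight loss = W^SO − W^NE = 24.5.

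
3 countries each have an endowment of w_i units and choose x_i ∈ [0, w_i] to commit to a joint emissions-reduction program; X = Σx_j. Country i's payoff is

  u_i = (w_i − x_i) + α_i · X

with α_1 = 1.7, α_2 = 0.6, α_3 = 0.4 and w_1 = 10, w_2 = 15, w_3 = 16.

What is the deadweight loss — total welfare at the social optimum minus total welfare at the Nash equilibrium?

∂u_i/∂x_i = α_i − 1, so country i contributes w_i if α_i > 1, else 0.
α_i > 1 for i ∈ {1}; NE contributions (10, 0, 0), X = 10.
W^NE = Σw_i − X^NE + (Σα_i)·X^NE = 41 + 1.7·10 = 58.
Planner: ∂(Σu_j)/∂x_i = Σα_j − 1 = 1.7 > 0, so everyone contributes w_i; X^SO = 41, W^SO = 41 + 1.7·41 = 110.7.
Deadweight loss = 52.7.

52.7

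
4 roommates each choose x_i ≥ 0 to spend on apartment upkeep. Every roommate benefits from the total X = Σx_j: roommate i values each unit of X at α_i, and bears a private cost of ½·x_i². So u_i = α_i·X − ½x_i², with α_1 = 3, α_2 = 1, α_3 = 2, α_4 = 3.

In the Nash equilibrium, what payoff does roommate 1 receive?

22.5

Roommate i's FOC: ∂u_i/∂x_i = α_i − x_i = 0, so x_i* = α_i.
NE contributions = (3, 1, 2, 3); X = 9.
u_1 = α_1·X − ½·(x_1)² = 3·9 − ½·3² = 22.5.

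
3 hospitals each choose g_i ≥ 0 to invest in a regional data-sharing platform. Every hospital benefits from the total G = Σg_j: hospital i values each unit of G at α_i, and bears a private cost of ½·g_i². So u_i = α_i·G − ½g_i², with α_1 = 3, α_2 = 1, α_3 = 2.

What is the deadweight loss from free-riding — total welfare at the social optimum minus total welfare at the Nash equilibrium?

Hospital i's FOC: ∂u_i/∂g_i = α_i − g_i = 0, so g_i* = α_i.
NE contributions = (3, 1, 2); G = 6.
W^NE = (Σα)·G − ½Σα_i² = 6² − ½·14 = 29.
Planner sets g_i = Σα_j = 6 for every i, so G^SO = 3·6 = 18.
W^SO = (Σα)·G^SO − ½·3·(Σα)² = (3/2)·6² = 54.
Deadweight loss = W^SO − W^NE = 25.

25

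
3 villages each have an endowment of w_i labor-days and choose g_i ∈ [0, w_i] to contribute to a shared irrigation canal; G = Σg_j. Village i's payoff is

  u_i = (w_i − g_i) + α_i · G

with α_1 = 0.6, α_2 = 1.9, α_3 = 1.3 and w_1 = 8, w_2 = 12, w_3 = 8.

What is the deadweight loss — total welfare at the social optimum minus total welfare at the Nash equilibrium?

∂u_i/∂g_i = α_i − 1, so village i contributes w_i if α_i > 1, else 0.
α_i > 1 for i ∈ {2, 3}; NE contributions (0, 12, 8), G = 20.
W^NE = Σw_i − G^NE + (Σα_i)·G^NE = 28 + 2.8·20 = 84.
Planner: ∂(Σu_j)/∂g_i = Σα_j − 1 = 2.8 > 0, so everyone contributes w_i; G^SO = 28, W^SO = 28 + 2.8·28 = 106.4.
Deadweight loss = 22.4.

22.4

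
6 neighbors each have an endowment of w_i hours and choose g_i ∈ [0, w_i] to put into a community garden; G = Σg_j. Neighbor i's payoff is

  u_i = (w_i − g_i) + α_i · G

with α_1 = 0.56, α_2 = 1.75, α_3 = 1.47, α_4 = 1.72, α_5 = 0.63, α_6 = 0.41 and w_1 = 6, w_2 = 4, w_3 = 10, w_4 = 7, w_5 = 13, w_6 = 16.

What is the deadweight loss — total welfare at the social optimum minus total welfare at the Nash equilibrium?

193.9

∂u_i/∂g_i = α_i − 1, so neighbor i contributes w_i if α_i > 1, else 0.
α_i > 1 for i ∈ {2, 3, 4}; NE contributions (0, 4, 10, 7, 0, 0), G = 21.
W^NE = Σw_i − G^NE + (Σα_i)·G^NE = 56 + 5.54·21 = 172.34.
Planner: ∂(Σu_j)/∂g_i = Σα_j − 1 = 5.54 > 0, so everyone contributes w_i; G^SO = 56, W^SO = 56 + 5.54·56 = 366.24.
Deadweight loss = 193.9.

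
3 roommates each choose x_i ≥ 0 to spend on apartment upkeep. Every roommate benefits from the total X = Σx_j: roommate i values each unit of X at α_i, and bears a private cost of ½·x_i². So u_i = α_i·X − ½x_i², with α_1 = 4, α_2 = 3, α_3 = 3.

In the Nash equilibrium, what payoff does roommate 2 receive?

Roommate i's FOC: ∂u_i/∂x_i = α_i − x_i = 0, so x_i* = α_i.
NE contributions = (4, 3, 3); X = 10.
u_2 = α_2·X − ½·(x_2)² = 3·10 − ½·3² = 25.5.

25.5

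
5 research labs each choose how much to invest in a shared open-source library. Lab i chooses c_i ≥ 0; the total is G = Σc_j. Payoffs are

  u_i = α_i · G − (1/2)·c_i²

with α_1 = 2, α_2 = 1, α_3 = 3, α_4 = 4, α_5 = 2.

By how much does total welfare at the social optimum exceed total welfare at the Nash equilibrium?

233

Lab i's FOC: ∂u_i/∂c_i = α_i − c_i = 0, so c_i* = α_i.
NE contributions = (2, 1, 3, 4, 2); G = 12.
W^NE = (Σα)·G − ½Σα_i² = 12² − ½·34 = 127.
Planner sets c_i = Σα_j = 12 for every i, so G^SO = 5·12 = 60.
W^SO = (Σα)·G^SO − ½·5·(Σα)² = (5/2)·12² = 360.
Deadweight loss = W^SO − W^NE = 233.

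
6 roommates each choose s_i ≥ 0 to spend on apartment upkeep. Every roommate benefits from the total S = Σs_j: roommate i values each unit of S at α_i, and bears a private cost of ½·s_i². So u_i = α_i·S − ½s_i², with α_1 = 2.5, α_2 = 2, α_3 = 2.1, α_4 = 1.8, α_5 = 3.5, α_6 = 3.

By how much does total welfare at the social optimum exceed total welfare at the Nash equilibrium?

463.595

Roommate i's FOC: ∂u_i/∂s_i = α_i − s_i = 0, so s_i* = α_i.
NE contributions = (2.5, 2, 2.1, 1.8, 3.5, 3); S = 14.9.
W^NE = (Σα)·S − ½Σα_i² = 14.9² − ½·39.15 = 202.435.
Planner sets s_i = Σα_j = 14.9 for every i, so S^SO = 6·14.9 = 89.4.
W^SO = (Σα)·S^SO − ½·6·(Σα)² = (6/2)·14.9² = 666.03.
Deadweight loss = W^SO − W^NE = 463.595.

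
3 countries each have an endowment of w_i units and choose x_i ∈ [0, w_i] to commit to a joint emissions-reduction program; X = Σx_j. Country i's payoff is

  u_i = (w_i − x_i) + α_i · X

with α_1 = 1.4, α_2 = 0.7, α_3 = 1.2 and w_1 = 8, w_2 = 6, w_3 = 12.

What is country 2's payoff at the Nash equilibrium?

∂u_i/∂x_i = α_i − 1, so country i contributes w_i if α_i > 1, else 0.
α_i > 1 for i ∈ {1, 3}; NE contributions (8, 0, 12), X = 20.
u_2 = (6 − 0) + 0.7·20 = 20.

20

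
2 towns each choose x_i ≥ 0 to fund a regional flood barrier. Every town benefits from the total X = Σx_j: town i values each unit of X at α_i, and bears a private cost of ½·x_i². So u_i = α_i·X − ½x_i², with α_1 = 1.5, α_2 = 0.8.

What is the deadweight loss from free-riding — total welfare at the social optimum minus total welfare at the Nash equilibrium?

1.445

Town i's FOC: ∂u_i/∂x_i = α_i − x_i = 0, so x_i* = α_i.
NE contributions = (1.5, 0.8); X = 2.3.
W^NE = (Σα)·X − ½Σα_i² = 2.3² − ½·2.89 = 3.845.
Planner sets x_i = Σα_j = 2.3 for every i, so X^SO = 2·2.3 = 4.6.
W^SO = (Σα)·X^SO − ½·2·(Σα)² = (2/2)·2.3² = 5.29.
Deadweight loss = W^SO − W^NE = 1.445.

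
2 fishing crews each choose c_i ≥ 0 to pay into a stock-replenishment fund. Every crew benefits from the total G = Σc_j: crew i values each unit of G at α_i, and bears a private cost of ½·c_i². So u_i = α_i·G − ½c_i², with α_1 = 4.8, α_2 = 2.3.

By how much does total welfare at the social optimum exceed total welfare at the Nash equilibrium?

14.165

Crew i's FOC: ∂u_i/∂c_i = α_i − c_i = 0, so c_i* = α_i.
NE contributions = (4.8, 2.3); G = 7.1.
W^NE = (Σα)·G − ½Σα_i² = 7.1² − ½·28.33 = 36.245.
Planner sets c_i = Σα_j = 7.1 for every i, so G^SO = 2·7.1 = 14.2.
W^SO = (Σα)·G^SO − ½·2·(Σα)² = (2/2)·7.1² = 50.41.
Deadweight loss = W^SO − W^NE = 14.165.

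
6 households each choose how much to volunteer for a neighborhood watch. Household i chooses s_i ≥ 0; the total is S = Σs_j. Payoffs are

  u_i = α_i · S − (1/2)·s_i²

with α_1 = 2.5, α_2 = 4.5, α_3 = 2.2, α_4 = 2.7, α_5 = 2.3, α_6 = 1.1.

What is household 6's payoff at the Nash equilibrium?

16.225

Household i's FOC: ∂u_i/∂s_i = α_i − s_i = 0, so s_i* = α_i.
NE contributions = (2.5, 4.5, 2.2, 2.7, 2.3, 1.1); S = 15.3.
u_6 = α_6·S − ½·(s_6)² = 1.1·15.3 − ½·1.1² = 16.225.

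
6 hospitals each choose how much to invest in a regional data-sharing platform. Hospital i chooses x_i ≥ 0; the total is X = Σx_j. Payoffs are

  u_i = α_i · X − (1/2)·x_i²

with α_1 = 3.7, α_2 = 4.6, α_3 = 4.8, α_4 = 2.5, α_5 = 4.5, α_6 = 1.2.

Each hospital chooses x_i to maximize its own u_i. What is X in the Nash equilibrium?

Hospital i's FOC: ∂u_i/∂x_i = α_i − x_i = 0, so x_i* = α_i.
NE contributions = (3.7, 4.6, 4.8, 2.5, 4.5, 1.2); X = 21.3.

21.3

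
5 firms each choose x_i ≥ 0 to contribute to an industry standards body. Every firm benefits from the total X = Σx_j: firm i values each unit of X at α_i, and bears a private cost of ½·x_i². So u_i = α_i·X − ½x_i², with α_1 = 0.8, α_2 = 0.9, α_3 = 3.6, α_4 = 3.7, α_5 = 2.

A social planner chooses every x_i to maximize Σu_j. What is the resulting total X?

55

Planner FOC: ∂(Σu_j)/∂x_i = (Σα_j) − x_i = 0, so x_i^SO = Σα_j = 11 for every i; X^SO = 55.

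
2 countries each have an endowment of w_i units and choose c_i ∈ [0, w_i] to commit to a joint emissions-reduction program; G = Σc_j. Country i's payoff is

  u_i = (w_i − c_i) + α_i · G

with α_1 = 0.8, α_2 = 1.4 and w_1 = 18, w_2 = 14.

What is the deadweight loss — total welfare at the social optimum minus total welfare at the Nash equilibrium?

∂u_i/∂c_i = α_i − 1, so country i contributes w_i if α_i > 1, else 0.
α_i > 1 for i ∈ {2}; NE contributions (0, 14), G = 14.
W^NE = Σw_i − G^NE + (Σα_i)·G^NE = 32 + 1.2·14 = 48.8.
Planner: ∂(Σu_j)/∂c_i = Σα_j − 1 = 1.2 > 0, so everyone contributes w_i; G^SO = 32, W^SO = 32 + 1.2·32 = 70.4.
Deadweight loss = 21.6.

21.6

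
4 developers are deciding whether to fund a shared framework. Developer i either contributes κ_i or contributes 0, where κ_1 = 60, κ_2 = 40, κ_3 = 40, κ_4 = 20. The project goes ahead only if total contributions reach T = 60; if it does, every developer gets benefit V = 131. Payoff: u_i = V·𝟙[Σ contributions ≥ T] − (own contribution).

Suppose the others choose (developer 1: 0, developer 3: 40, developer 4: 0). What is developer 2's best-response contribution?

Others' total = 40. Contributing 40 brings total to 80 ≥ 60: gain V − κ_2 = 91.
Best response: 40.

40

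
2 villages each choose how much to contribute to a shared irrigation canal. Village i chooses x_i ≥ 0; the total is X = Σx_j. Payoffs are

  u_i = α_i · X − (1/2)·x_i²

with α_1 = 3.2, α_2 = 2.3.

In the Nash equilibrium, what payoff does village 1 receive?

12.48

Village i's FOC: ∂u_i/∂x_i = α_i − x_i = 0, so x_i* = α_i.
NE contributions = (3.2, 2.3); X = 5.5.
u_1 = α_1·X − ½·(x_1)² = 3.2·5.5 − ½·3.2² = 12.48.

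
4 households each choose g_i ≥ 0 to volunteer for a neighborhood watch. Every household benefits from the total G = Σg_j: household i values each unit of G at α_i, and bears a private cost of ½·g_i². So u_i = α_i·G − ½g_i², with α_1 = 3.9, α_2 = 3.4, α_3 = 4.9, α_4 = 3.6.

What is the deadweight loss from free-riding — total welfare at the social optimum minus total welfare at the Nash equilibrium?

281.51

Household i's FOC: ∂u_i/∂g_i = α_i − g_i = 0, so g_i* = α_i.
NE contributions = (3.9, 3.4, 4.9, 3.6); G = 15.8.
W^NE = (Σα)·G − ½Σα_i² = 15.8² − ½·63.74 = 217.77.
Planner sets g_i = Σα_j = 15.8 for every i, so G^SO = 4·15.8 = 63.2.
W^SO = (Σα)·G^SO − ½·4·(Σα)² = (4/2)·15.8² = 499.28.
Deadweight loss = W^SO − W^NE = 281.51.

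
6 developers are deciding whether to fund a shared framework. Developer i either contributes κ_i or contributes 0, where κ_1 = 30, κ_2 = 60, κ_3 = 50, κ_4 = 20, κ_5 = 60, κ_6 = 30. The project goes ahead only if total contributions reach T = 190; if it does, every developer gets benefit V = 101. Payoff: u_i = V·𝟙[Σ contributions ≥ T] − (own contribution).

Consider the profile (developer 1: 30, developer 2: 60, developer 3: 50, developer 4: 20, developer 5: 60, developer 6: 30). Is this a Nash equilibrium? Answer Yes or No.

Total = 250 ≥ 190: provided.
Developer 1 (pledges 30, payoff 71): dropping to 0 → total 220, payoff 101. Profitable deviation.

No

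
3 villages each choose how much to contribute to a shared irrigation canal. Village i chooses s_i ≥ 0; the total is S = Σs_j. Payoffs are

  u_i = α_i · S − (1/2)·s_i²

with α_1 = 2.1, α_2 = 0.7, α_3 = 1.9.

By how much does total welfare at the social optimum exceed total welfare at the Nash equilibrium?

Village i's FOC: ∂u_i/∂s_i = α_i − s_i = 0, so s_i* = α_i.
NE contributions = (2.1, 0.7, 1.9); S = 4.7.
W^NE = (Σα)·S − ½Σα_i² = 4.7² − ½·8.51 = 17.835.
Planner sets s_i = Σα_j = 4.7 for every i, so S^SO = 3·4.7 = 14.1.
W^SO = (Σα)·S^SO − ½·3·(Σα)² = (3/2)·4.7² = 33.135.
Deadweight loss = W^SO − W^NE = 15.3.

15.3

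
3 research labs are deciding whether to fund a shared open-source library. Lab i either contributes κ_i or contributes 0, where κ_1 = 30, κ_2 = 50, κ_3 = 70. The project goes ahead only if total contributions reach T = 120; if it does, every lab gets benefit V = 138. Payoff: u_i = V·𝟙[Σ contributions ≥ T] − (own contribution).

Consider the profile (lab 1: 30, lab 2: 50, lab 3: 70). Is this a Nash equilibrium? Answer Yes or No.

No

Total = 150 ≥ 120: provided.
Lab 1 (pledges 30, payoff 108): dropping to 0 → total 120, payoff 138. Profitable deviation.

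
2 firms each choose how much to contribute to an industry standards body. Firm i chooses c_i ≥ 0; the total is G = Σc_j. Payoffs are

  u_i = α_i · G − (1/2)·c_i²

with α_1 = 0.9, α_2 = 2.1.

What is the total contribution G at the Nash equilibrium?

3

Firm i's FOC: ∂u_i/∂c_i = α_i − c_i = 0, so c_i* = α_i.
NE contributions = (0.9, 2.1); G = 3.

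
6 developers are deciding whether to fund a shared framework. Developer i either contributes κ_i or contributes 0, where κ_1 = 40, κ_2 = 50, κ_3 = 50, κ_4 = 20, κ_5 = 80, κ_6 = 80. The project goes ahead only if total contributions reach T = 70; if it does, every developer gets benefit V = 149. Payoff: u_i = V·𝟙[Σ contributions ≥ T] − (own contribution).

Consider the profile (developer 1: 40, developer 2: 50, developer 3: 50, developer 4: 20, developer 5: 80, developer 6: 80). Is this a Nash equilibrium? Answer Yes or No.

No

Total = 320 ≥ 70: provided.
Developer 1 (pledges 40, payoff 109): dropping to 0 → total 280, payoff 149. Profitable deviation.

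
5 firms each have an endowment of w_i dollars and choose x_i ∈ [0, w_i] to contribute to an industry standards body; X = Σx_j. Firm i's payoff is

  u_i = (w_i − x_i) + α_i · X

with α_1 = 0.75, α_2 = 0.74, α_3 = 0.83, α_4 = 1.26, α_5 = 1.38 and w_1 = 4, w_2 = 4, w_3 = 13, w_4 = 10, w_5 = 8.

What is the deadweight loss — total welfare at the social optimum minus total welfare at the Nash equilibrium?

83.16

∂u_i/∂x_i = α_i − 1, so firm i contributes w_i if α_i > 1, else 0.
α_i > 1 for i ∈ {4, 5}; NE contributions (0, 0, 0, 10, 8), X = 18.
W^NE = Σw_i − X^NE + (Σα_i)·X^NE = 39 + 3.96·18 = 110.28.
Planner: ∂(Σu_j)/∂x_i = Σα_j − 1 = 3.96 > 0, so everyone contributes w_i; X^SO = 39, W^SO = 39 + 3.96·39 = 193.44.
Deadweight loss = 83.16.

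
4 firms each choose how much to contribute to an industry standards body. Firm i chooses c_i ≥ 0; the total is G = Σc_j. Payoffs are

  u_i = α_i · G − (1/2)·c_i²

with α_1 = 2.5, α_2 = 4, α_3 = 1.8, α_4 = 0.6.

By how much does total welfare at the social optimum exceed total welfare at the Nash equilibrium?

92.135

Firm i's FOC: ∂u_i/∂c_i = α_i − c_i = 0, so c_i* = α_i.
NE contributions = (2.5, 4, 1.8, 0.6); G = 8.9.
W^NE = (Σα)·G − ½Σα_i² = 8.9² − ½·25.85 = 66.285.
Planner sets c_i = Σα_j = 8.9 for every i, so G^SO = 4·8.9 = 35.6.
W^SO = (Σα)·G^SO − ½·4·(Σα)² = (4/2)·8.9² = 158.42.
Deadweight loss = W^SO − W^NE = 92.135.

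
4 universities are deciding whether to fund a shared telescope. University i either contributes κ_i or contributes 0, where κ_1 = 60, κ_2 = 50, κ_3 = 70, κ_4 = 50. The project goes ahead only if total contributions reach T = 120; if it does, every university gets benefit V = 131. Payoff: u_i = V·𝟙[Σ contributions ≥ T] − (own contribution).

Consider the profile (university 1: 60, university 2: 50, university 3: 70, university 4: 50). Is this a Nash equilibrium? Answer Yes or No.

No

Total = 230 ≥ 120: provided.
University 1 (pledges 60, payoff 71): dropping to 0 → total 170, payoff 131. Profitable deviation.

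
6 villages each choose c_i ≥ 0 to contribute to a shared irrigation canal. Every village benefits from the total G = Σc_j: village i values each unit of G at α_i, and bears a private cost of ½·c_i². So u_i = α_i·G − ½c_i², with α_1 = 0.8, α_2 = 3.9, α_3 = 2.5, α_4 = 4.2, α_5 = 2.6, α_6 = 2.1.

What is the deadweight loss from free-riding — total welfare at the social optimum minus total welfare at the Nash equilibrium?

Village i's FOC: ∂u_i/∂c_i = α_i − c_i = 0, so c_i* = α_i.
NE contributions = (0.8, 3.9, 2.5, 4.2, 2.6, 2.1); G = 16.1.
W^NE = (Σα)·G − ½Σα_i² = 16.1² − ½·50.91 = 233.755.
Planner sets c_i = Σα_j = 16.1 for every i, so G^SO = 6·16.1 = 96.6.
W^SO = (Σα)·G^SO − ½·6·(Σα)² = (6/2)·16.1² = 777.63.
Deadweight loss = W^SO − W^NE = 543.875.

543.875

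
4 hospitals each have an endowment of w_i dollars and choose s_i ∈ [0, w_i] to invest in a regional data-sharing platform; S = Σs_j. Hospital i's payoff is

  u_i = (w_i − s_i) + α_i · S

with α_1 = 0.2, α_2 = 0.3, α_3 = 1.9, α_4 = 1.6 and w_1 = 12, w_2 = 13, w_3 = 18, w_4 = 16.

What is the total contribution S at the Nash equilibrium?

∂u_i/∂s_i = α_i − 1, so hospital i contributes w_i if α_i > 1, else 0.
α_i > 1 for i ∈ {3, 4}; NE contributions (0, 0, 18, 16), S = 34.

34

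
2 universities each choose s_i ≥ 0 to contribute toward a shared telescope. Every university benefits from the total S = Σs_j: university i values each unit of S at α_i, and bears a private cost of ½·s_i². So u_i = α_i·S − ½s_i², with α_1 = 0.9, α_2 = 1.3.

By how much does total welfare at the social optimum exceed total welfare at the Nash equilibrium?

University i's FOC: ∂u_i/∂s_i = α_i − s_i = 0, so s_i* = α_i.
NE contributions = (0.9, 1.3); S = 2.2.
W^NE = (Σα)·S − ½Σα_i² = 2.2² − ½·2.5 = 3.59.
Planner sets s_i = Σα_j = 2.2 for every i, so S^SO = 2·2.2 = 4.4.
W^SO = (Σα)·S^SO − ½·2·(Σα)² = (2/2)·2.2² = 4.84.
Deadweight loss = W^SO − W^NE = 1.25.

1.25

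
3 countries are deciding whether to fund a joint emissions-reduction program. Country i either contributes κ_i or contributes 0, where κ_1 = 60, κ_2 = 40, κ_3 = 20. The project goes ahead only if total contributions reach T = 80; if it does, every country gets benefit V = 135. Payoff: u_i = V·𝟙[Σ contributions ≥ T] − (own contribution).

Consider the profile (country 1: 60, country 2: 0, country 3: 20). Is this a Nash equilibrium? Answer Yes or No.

Total = 80 ≥ 80: provided.
Country 1 (pledges 60, payoff 75): dropping to 0 → total 20, payoff 0. No gain.
Country 2 (pledges 0, payoff 135): pledging 40 → total 120, payoff 95. No gain.
Country 3 (pledges 20, payoff 115): dropping to 0 → total 60, payoff 0. No gain.

Yes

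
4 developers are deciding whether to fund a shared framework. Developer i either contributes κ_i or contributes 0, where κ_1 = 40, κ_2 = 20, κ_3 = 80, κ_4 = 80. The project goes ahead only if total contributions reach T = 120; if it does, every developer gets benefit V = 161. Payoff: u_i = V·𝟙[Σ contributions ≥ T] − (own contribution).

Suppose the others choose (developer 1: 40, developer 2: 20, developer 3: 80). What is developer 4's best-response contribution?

Others' total = 140 ≥ 120; contributing adds cost 80 for no extra benefit.
Best response: 0.

0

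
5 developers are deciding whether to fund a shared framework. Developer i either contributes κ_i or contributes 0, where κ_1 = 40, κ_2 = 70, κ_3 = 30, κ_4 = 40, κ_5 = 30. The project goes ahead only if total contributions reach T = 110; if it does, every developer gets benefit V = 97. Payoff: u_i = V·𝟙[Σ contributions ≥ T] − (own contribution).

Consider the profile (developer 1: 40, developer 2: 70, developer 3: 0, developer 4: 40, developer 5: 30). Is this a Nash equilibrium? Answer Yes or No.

Total = 180 ≥ 110: provided.
Developer 1 (pledges 40, payoff 57): dropping to 0 → total 140, payoff 97. Profitable deviation.

No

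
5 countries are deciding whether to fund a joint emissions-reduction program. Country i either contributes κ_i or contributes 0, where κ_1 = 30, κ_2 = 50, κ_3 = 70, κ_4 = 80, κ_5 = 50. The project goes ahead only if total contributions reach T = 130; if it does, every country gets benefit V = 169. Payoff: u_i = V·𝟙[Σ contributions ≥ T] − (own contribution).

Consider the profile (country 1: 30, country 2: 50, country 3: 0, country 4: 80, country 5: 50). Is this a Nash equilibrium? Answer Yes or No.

No

Total = 210 ≥ 130: provided.
Country 1 (pledges 30, payoff 139): dropping to 0 → total 180, payoff 169. Profitable deviation.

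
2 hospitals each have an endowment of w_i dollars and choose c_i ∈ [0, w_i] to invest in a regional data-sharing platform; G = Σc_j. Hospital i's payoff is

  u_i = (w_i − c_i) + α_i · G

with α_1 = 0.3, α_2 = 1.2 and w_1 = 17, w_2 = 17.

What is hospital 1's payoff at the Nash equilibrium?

∂u_i/∂c_i = α_i − 1, so hospital i contributes w_i if α_i > 1, else 0.
α_i > 1 for i ∈ {2}; NE contributions (0, 17), G = 17.
u_1 = (17 − 0) + 0.3·17 = 22.1.

22.1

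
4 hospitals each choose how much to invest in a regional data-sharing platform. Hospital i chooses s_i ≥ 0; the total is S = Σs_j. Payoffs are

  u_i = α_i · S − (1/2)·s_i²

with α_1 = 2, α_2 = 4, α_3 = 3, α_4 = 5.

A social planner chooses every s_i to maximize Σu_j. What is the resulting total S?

Planner FOC: ∂(Σu_j)/∂s_i = (Σα_j) − s_i = 0, so s_i^SO = Σα_j = 14 for every i; S^SO = 56.

56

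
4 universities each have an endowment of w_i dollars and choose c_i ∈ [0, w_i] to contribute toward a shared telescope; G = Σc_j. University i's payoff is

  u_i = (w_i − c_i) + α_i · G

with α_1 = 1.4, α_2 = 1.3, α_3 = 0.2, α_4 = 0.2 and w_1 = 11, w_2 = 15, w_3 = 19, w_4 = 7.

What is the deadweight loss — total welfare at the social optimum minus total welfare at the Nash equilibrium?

54.6

∂u_i/∂c_i = α_i − 1, so university i contributes w_i if α_i > 1, else 0.
α_i > 1 for i ∈ {1, 2}; NE contributions (11, 15, 0, 0), G = 26.
W^NE = Σw_i − G^NE + (Σα_i)·G^NE = 52 + 2.1·26 = 106.6.
Planner: ∂(Σu_j)/∂c_i = Σα_j − 1 = 2.1 > 0, so everyone contributes w_i; G^SO = 52, W^SO = 52 + 2.1·52 = 161.2.
Deadweight loss = 54.6.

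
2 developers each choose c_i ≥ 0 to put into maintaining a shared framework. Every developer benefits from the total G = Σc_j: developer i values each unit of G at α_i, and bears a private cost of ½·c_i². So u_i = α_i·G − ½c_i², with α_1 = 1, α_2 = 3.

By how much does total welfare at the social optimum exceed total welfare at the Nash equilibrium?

5

Developer i's FOC: ∂u_i/∂c_i = α_i − c_i = 0, so c_i* = α_i.
NE contributions = (1, 3); G = 4.
W^NE = (Σα)·G − ½Σα_i² = 4² − ½·10 = 11.
Planner sets c_i = Σα_j = 4 for every i, so G^SO = 2·4 = 8.
W^SO = (Σα)·G^SO − ½·2·(Σα)² = (2/2)·4² = 16.
Deadweight loss = W^SO − W^NE = 5.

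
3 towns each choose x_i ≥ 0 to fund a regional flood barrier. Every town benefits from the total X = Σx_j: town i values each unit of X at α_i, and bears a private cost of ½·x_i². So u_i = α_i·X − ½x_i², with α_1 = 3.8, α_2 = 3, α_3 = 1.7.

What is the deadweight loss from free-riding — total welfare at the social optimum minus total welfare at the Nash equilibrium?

49.29

Town i's FOC: ∂u_i/∂x_i = α_i − x_i = 0, so x_i* = α_i.
NE contributions = (3.8, 3, 1.7); X = 8.5.
W^NE = (Σα)·X − ½Σα_i² = 8.5² − ½·26.33 = 59.085.
Planner sets x_i = Σα_j = 8.5 for every i, so X^SO = 3·8.5 = 25.5.
W^SO = (Σα)·X^SO − ½·3·(Σα)² = (3/2)·8.5² = 108.375.
Deadweight loss = W^SO − W^NE = 49.29.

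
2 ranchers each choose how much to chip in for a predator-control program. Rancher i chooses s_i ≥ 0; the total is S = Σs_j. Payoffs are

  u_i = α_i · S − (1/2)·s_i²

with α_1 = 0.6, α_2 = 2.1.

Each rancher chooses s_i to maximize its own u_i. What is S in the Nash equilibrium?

2.7

Rancher i's FOC: ∂u_i/∂s_i = α_i − s_i = 0, so s_i* = α_i.
NE contributions = (0.6, 2.1); S = 2.7.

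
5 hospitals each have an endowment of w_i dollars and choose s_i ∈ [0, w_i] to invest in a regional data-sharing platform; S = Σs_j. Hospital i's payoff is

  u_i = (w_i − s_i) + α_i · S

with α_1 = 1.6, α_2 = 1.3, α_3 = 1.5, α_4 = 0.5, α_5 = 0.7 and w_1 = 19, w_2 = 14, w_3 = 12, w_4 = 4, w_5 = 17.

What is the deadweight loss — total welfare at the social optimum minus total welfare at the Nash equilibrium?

96.6

∂u_i/∂s_i = α_i − 1, so hospital i contributes w_i if α_i > 1, else 0.
α_i > 1 for i ∈ {1, 2, 3}; NE contributions (19, 14, 12, 0, 0), S = 45.
W^NE = Σw_i − S^NE + (Σα_i)·S^NE = 66 + 4.6·45 = 273.
Planner: ∂(Σu_j)/∂s_i = Σα_j − 1 = 4.6 > 0, so everyone contributes w_i; S^SO = 66, W^SO = 66 + 4.6·66 = 369.6.
Deadweight loss = 96.6.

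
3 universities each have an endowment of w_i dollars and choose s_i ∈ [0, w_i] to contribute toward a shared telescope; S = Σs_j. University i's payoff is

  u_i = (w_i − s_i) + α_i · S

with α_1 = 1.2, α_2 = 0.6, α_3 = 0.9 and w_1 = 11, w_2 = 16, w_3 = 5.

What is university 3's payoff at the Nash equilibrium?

14.9

∂u_i/∂s_i = α_i − 1, so university i contributes w_i if α_i > 1, else 0.
α_i > 1 for i ∈ {1}; NE contributions (11, 0, 0), S = 11.
u_3 = (5 − 0) + 0.9·11 = 14.9.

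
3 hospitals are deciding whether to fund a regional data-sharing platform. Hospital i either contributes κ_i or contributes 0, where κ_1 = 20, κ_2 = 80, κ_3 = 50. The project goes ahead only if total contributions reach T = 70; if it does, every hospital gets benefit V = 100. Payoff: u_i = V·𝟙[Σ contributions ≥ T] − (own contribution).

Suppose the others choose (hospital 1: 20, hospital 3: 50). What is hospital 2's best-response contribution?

0

Others' total = 70 ≥ 70; contributing adds cost 80 for no extra benefit.
Best response: 0.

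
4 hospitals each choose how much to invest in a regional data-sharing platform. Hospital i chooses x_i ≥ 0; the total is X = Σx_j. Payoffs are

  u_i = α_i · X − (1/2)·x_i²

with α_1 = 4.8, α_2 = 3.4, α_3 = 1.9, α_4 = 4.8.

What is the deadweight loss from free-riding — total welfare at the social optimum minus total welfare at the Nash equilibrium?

252.635

Hospital i's FOC: ∂u_i/∂x_i = α_i − x_i = 0, so x_i* = α_i.
NE contributions = (4.8, 3.4, 1.9, 4.8); X = 14.9.
W^NE = (Σα)·X − ½Σα_i² = 14.9² − ½·61.25 = 191.385.
Planner sets x_i = Σα_j = 14.9 for every i, so X^SO = 4·14.9 = 59.6.
W^SO = (Σα)·X^SO − ½·4·(Σα)² = (4/2)·14.9² = 444.02.
Deadweight loss = W^SO − W^NE = 252.635.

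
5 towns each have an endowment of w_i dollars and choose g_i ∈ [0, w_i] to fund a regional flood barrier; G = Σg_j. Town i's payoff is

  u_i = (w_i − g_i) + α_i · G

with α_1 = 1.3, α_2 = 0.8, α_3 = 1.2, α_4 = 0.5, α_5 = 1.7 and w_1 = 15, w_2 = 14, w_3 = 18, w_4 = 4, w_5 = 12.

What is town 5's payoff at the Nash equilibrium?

∂u_i/∂g_i = α_i − 1, so town i contributes w_i if α_i > 1, else 0.
α_i > 1 for i ∈ {1, 3, 5}; NE contributions (15, 0, 18, 0, 12), G = 45.
u_5 = (12 − 12) + 1.7·45 = 76.5.

76.5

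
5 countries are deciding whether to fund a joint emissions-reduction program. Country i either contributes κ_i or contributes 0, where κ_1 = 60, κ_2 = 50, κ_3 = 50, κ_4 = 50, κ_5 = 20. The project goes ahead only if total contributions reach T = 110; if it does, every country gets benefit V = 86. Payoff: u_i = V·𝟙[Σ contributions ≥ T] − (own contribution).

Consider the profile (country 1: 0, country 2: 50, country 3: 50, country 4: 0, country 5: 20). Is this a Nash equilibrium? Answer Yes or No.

Total = 120 ≥ 110: provided.
Country 1 (pledges 0, payoff 86): pledging 60 → total 180, payoff 26. No gain.
Country 2 (pledges 50, payoff 36): dropping to 0 → total 70, payoff 0. No gain.
Country 3 (pledges 50, payoff 36): dropping to 0 → total 70, payoff 0. No gain.
Country 4 (pledges 0, payoff 86): pledging 50 → total 170, payoff 36. No gain.
Country 5 (pledges 20, payoff 66): dropping to 0 → total 100, payoff 0. No gain.

Yes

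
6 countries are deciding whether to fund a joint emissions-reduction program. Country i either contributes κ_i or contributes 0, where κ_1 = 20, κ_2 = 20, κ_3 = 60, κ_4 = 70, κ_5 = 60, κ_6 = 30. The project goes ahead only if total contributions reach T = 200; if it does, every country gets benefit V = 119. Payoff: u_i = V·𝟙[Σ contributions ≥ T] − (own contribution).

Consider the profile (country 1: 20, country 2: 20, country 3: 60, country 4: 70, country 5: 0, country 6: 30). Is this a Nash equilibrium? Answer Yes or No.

Total = 200 ≥ 200: provided.
Country 1 (pledges 20, payoff 99): dropping to 0 → total 180, payoff 0. No gain.
Country 2 (pledges 20, payoff 99): dropping to 0 → total 180, payoff 0. No gain.
Country 3 (pledges 60, payoff 59): dropping to 0 → total 140, payoff 0. No gain.
Country 4 (pledges 70, payoff 49): dropping to 0 → total 130, payoff 0. No gain.
Country 5 (pledges 0, payoff 119): pledging 60 → total 260, payoff 59. No gain.
Country 6 (pledges 30, payoff 89): dropping to 0 → total 170, payoff 0. No gain.

Yes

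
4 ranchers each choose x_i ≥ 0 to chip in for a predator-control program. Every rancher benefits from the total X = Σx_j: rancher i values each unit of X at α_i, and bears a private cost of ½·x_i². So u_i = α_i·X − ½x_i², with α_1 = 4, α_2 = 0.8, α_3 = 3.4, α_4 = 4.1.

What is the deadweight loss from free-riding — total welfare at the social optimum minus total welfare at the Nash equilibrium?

Rancher i's FOC: ∂u_i/∂x_i = α_i − x_i = 0, so x_i* = α_i.
NE contributions = (4, 0.8, 3.4, 4.1); X = 12.3.
W^NE = (Σα)·X − ½Σα_i² = 12.3² − ½·45.01 = 128.785.
Planner sets x_i = Σα_j = 12.3 for every i, so X^SO = 4·12.3 = 49.2.
W^SO = (Σα)·X^SO − ½·4·(Σα)² = (4/2)·12.3² = 302.58.
Deadweight loss = W^SO − W^NE = 173.795.

173.795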